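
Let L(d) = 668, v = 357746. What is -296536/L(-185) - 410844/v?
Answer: -13294876456/29871791 ≈ -445.06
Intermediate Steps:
-296536/L(-185) - 410844/v = -296536/668 - 410844/357746 = -296536*1/668 - 410844*1/357746 = -74134/167 - 205422/178873 = -13294876456/29871791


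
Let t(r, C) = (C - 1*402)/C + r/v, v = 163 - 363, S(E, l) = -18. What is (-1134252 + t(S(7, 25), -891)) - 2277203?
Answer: -101320167727/29700 ≈ -3.4115e+6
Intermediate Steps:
v = -200
t(r, C) = -r/200 + (-402 + C)/C (t(r, C) = (C - 1*402)/C + r/(-200) = (C - 402)/C + r*(-1/200) = (-402 + C)/C - r/200 = -r/200 + (-402 + C)/C)
(-1134252 + t(S(7, 25), -891)) - 2277203 = (-1134252 + (1 - 402/(-891) - 1/200*(-18))) - 2277203 = (-1134252 + (1 - 402*(-1/891) + 9/100)) - 2277203 = (-1134252 + (1 + 134/297 + 9/100)) - 2277203 = (-1134252 + 45773/29700) - 2277203 = -33687238627/29700 - 2277203 = -101320167727/29700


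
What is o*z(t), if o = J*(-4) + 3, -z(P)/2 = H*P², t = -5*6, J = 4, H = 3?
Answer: 70200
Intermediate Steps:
t = -30
z(P) = -6*P²
o = -13 (o = 4*(-4) + 3 = -16 + 3 = -13)
o*z(t) = -(-78)*(-30)² = -(-78)*900 = -13*(-5400) = 70200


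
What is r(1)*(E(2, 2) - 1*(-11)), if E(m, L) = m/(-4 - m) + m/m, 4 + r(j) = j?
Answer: -35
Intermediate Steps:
r(j) = -4 + j
E(m, L) = 1 + m/(-4 - m) (E(m, L) = m/(-4 - m) + 1 = 1 + m/(-4 - m))
r(1)*(E(2, 2) - 1*(-11)) = (-4 + 1)*(4/(4 + 2) - 1*(-11)) = -3*(4/6 + 11) = -3*(4*(⅙) + 11) = -3*(⅔ + 11) = -3*35/3 = -35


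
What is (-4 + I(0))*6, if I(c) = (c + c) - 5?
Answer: -54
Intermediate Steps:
I(c) = -5 + 2*c (I(c) = 2*c - 5 = -5 + 2*c)
(-4 + I(0))*6 = (-4 + (-5 + 2*0))*6 = (-4 + (-5 + 0))*6 = (-4 - 5)*6 = -9*6 = -54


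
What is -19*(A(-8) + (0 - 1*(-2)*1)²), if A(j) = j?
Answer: 76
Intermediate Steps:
-19*(A(-8) + (0 - 1*(-2)*1)²) = -19*(-8 + (0 - 1*(-2)*1)²) = -19*(-8 + (0 + 2*1)²) = -19*(-8 + (0 + 2)²) = -19*(-8 + 2²) = -19*(-8 + 4) = -19*(-4) = 76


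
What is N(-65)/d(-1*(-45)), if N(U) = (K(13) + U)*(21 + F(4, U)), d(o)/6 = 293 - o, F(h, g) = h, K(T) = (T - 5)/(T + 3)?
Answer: -1075/992 ≈ -1.0837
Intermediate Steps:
K(T) = (-5 + T)/(3 + T)
d(o) = 1758 - 6*o (d(o) = 6*(293 - o) = 1758 - 6*o)
N(U) = 25/2 + 25*U (N(U) = ((-5 + 13)/(3 + 13) + U)*(21 + 4) = (8/16 + U)*25 = ((1/16)*8 + U)*25 = (½ + U)*25 = 25/2 + 25*U)
N(-65)/d(-1*(-45)) = (25/2 + 25*(-65))/(1758 - (-6)*(-45)) = (25/2 - 1625)/(1758 - 6*45) = -3225/(2*(1758 - 270)) = -3225/2/1488 = -3225/2*1/1488 = -1075/992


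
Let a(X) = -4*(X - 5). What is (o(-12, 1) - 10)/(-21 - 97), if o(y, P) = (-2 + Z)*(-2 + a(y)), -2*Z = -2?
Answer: 38/59 ≈ 0.64407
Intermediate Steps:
Z = 1 (Z = -1/2*(-2) = 1)
a(X) = 20 - 4*X (a(X) = -4*(-5 + X) = 20 - 4*X)
o(y, P) = -18 + 4*y (o(y, P) = (-2 + 1)*(-2 + (20 - 4*y)) = -(18 - 4*y) = -18 + 4*y)
(o(-12, 1) - 10)/(-21 - 97) = ((-18 + 4*(-12)) - 10)/(-21 - 97) = ((-18 - 48) - 10)/(-118) = -(-66 - 10)/118 = -1/118*(-76) = 38/59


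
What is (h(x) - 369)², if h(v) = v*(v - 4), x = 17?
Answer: 21904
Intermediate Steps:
h(v) = v*(-4 + v)
(h(x) - 369)² = (17*(-4 + 17) - 369)² = (17*13 - 369)² = (221 - 369)² = (-148)² = 21904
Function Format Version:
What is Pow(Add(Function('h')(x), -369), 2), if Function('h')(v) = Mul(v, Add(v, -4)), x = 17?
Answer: 21904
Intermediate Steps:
Function('h')(v) = Mul(v, Add(-4, v))
Pow(Add(Function('h')(x), -369), 2) = Pow(Add(Mul(17, Add(-4, 17)), -369), 2) = Pow(Add(Mul(17, 13), -369), 2) = Pow(Add(221, -369), 2) = Pow(-148, 2) = 21904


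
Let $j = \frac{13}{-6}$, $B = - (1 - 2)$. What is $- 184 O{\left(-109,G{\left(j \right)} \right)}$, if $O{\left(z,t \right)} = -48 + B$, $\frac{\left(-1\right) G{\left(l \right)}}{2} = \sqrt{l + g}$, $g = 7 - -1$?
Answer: $8648$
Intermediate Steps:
$g = 8$ ($g = 7 + 1 = 8$)
$B = 1$ ($B = \left(-1\right) \left(-1\right) = 1$)
$j = - \frac{13}{6}$ ($j = 13 \left(- \frac{1}{6}\right) = - \frac{13}{6} \approx -2.1667$)
$G{\left(l \right)} = - 2 \sqrt{8 + l}$ ($G{\left(l \right)} = - 2 \sqrt{l + 8} = - 2 \sqrt{8 + l}$)
$O{\left(z,t \right)} = -47$ ($O{\left(z,t \right)} = -48 + 1 = -47$)
$- 184 O{\left(-109,G{\left(j \right)} \right)} = \left(-184\right) \left(-47\right) = 8648$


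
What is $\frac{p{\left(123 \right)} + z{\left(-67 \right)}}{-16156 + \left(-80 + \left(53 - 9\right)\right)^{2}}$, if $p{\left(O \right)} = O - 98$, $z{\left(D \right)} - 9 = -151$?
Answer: $\frac{117}{14860} \approx 0.0078735$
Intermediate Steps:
$z{\left(D \right)} = -142$ ($z{\left(D \right)} = 9 - 151 = -142$)
$p{\left(O \right)} = -98 + O$
$\frac{p{\left(123 \right)} + z{\left(-67 \right)}}{-16156 + \left(-80 + \left(53 - 9\right)\right)^{2}} = \frac{\left(-98 + 123\right) - 142}{-16156 + \left(-80 + \left(53 - 9\right)\right)^{2}} = \frac{25 - 142}{-16156 + \left(-80 + 44\right)^{2}} = - \frac{117}{-16156 + \left(-36\right)^{2}} = - \frac{117}{-16156 + 1296} = - \frac{117}{-14860} = \left(-117\right) \left(- \frac{1}{14860}\right) = \frac{117}{14860}$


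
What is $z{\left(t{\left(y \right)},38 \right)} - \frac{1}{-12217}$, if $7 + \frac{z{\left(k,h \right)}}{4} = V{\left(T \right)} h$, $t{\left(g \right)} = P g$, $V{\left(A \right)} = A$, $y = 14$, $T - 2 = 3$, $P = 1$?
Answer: $\frac{8942845}{12217} \approx 732.0$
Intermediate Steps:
$T = 5$ ($T = 2 + 3 = 5$)
$t{\left(g \right)} = g$ ($t{\left(g \right)} = 1 g = g$)
$z{\left(k,h \right)} = -28 + 20 h$ ($z{\left(k,h \right)} = -28 + 4 \cdot 5 h = -28 + 20 h$)
$z{\left(t{\left(y \right)},38 \right)} - \frac{1}{-12217} = \left(-28 + 20 \cdot 38\right) - \frac{1}{-12217} = \left(-28 + 760\right) - - \frac{1}{12217} = 732 + \frac{1}{12217} = \frac{8942845}{12217}$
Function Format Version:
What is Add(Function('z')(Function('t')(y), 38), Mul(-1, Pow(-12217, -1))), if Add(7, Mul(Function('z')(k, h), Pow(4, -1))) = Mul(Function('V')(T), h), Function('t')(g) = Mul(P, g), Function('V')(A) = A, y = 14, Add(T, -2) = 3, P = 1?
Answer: Rational(8942845, 12217) ≈ 732.00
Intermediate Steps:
T = 5 (T = Add(2, 3) = 5)
Function('t')(g) = g (Function('t')(g) = Mul(1, g) = g)
Function('z')(k, h) = Add(-28, Mul(20, h)) (Function('z')(k, h) = Add(-28, Mul(4, Mul(5, h))) = Add(-28, Mul(20, h)))
Add(Function('z')(Function('t')(y), 38), Mul(-1, Pow(-12217, -1))) = Add(Add(-28, Mul(20, 38)), Mul(-1, Pow(-12217, -1))) = Add(Add(-28, 760), Mul(-1, Rational(-1, 12217))) = Add(732, Rational(1, 12217)) = Rational(8942845, 12217)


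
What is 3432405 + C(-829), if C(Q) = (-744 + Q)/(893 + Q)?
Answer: 219672347/64 ≈ 3.4324e+6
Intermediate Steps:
C(Q) = (-744 + Q)/(893 + Q)
3432405 + C(-829) = 3432405 + (-744 - 829)/(893 - 829) = 3432405 - 1573/64 = 219672347/64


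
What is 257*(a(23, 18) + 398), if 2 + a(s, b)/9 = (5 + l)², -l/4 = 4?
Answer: 377533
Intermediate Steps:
l = -16 (l = -4*4 = -16)
a(s, b) = 1071 (a(s, b) = -18 + 9*(5 - 16)² = -18 + 9*(-11)² = -18 + 9*121 = -18 + 1089 = 1071)
257*(a(23, 18) + 398) = 257*(1071 + 398) = 257*1469 = 377533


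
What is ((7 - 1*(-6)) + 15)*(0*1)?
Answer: 0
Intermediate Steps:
((7 - 1*(-6)) + 15)*(0*1) = ((7 + 6) + 15)*0 = (13 + 15)*0 = 28*0 = 0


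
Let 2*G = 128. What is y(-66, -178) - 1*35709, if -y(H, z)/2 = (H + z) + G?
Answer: -35349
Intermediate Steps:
G = 64 (G = (½)*128 = 64)
y(H, z) = -128 - 2*H - 2*z (y(H, z) = -2*((H + z) + 64) = -2*(64 + H + z) = -128 - 2*H - 2*z)
y(-66, -178) - 1*35709 = (-128 - 2*(-66) - 2*(-178)) - 1*35709 = (-128 + 132 + 356) - 35709 = 360 - 35709 = -35349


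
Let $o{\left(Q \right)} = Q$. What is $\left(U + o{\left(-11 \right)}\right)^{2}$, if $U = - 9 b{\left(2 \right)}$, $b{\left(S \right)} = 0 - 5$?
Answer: $1156$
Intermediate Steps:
$b{\left(S \right)} = -5$
$U = 45$ ($U = \left(-9\right) \left(-5\right) = 45$)
$\left(U + o{\left(-11 \right)}\right)^{2} = \left(45 - 11\right)^{2} = 34^{2} = 1156$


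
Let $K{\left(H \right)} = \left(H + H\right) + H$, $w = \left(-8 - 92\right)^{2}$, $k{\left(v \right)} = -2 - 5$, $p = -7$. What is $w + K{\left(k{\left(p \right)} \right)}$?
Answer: $9979$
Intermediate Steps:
$k{\left(v \right)} = -7$
$w = 10000$ ($w = \left(-100\right)^{2} = 10000$)
$K{\left(H \right)} = 3 H$ ($K{\left(H \right)} = 2 H + H = 3 H$)
$w + K{\left(k{\left(p \right)} \right)} = 10000 + 3 \left(-7\right) = 10000 - 21 = 9979$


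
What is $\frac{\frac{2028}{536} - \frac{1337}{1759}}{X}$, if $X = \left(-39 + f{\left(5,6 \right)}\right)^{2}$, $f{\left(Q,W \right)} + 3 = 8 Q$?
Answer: $\frac{712655}{942824} \approx 0.75587$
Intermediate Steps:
$f{\left(Q,W \right)} = -3 + 8 Q$
$X = 4$ ($X = \left(-39 + \left(-3 + 8 \cdot 5\right)\right)^{2} = \left(-39 + \left(-3 + 40\right)\right)^{2} = \left(-39 + 37\right)^{2} = \left(-2\right)^{2} = 4$)
$\frac{\frac{2028}{536} - \frac{1337}{1759}}{X} = \frac{\frac{2028}{536} - \frac{1337}{1759}}{4} = \left(2028 \cdot \frac{1}{536} - \frac{1337}{1759}\right) \frac{1}{4} = \left(\frac{507}{134} - \frac{1337}{1759}\right) \frac{1}{4} = \frac{712655}{235706} \cdot \frac{1}{4} = \frac{712655}{942824}$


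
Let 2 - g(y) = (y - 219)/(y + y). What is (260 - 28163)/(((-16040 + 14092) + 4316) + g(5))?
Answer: -139515/11957 ≈ -11.668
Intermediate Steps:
g(y) = 2 - (-219 + y)/(2*y) (g(y) = 2 - (y - 219)/(y + y) = 2 - (-219 + y)/(2*y))
(260 - 28163)/(((-16040 + 14092) + 4316) + g(5)) = (260 - 28163)/(((-16040 + 14092) + 4316) + (3/2)*(73 + 5)/5) = -27903/((-1948 + 4316) + (3/2)*(⅕)*78) = -27903/(2368 + 117/5) = -27903/11957/5 = -27903*5/11957 = -139515/11957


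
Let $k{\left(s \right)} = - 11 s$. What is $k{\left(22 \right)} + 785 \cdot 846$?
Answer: $663868$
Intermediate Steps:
$k{\left(22 \right)} + 785 \cdot 846 = \left(-11\right) 22 + 785 \cdot 846 = -242 + 664110 = 663868$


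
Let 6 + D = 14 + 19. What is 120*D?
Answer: 3240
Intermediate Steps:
D = 27 (D = -6 + (14 + 19) = -6 + 33 = 27)
120*D = 120*27 = 3240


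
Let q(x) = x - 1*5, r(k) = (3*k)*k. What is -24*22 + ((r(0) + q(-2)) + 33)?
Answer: -502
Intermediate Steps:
r(k) = 3*k**2
q(x) = -5 + x (q(x) = x - 5 = -5 + x)
-24*22 + ((r(0) + q(-2)) + 33) = -24*22 + ((3*0**2 + (-5 - 2)) + 33) = -528 + ((3*0 - 7) + 33) = -528 + ((0 - 7) + 33) = -528 + (-7 + 33) = -528 + 26 = -502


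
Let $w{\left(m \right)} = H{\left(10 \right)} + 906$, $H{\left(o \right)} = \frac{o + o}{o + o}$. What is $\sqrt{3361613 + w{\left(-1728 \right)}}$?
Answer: $2 \sqrt{840630} \approx 1833.7$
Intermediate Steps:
$H{\left(o \right)} = 1$ ($H{\left(o \right)} = \frac{2 o}{2 o} = 2 o \frac{1}{2 o} = 1$)
$w{\left(m \right)} = 907$ ($w{\left(m \right)} = 1 + 906 = 907$)
$\sqrt{3361613 + w{\left(-1728 \right)}} = \sqrt{3361613 + 907} = \sqrt{3362520} = 2 \sqrt{840630}$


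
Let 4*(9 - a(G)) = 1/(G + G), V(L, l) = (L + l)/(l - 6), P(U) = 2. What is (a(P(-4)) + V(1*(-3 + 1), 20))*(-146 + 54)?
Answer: -26335/28 ≈ -940.54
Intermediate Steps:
V(L, l) = (L + l)/(-6 + l)
a(G) = 9 - 1/(8*G) (a(G) = 9 - 1/(4*(G + G)) = 9 - 1/(2*G)/4 = 9 - 1/(8*G))
(a(P(-4)) + V(1*(-3 + 1), 20))*(-146 + 54) = ((9 - ⅛/2) + (1*(-3 + 1) + 20)/(-6 + 20))*(-146 + 54) = ((9 - ⅛*½) + (1*(-2) + 20)/14)*(-92) = ((9 - 1/16) + (-2 + 20)/14)*(-92) = (143/16 + (1/14)*18)*(-92) = (143/16 + 9/7)*(-92) = (1145/112)*(-92) = -26335/28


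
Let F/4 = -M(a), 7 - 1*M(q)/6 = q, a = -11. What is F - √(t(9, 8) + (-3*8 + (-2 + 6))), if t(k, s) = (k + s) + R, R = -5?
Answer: -432 - 2*I*√2 ≈ -432.0 - 2.8284*I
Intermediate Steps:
M(q) = 42 - 6*q
t(k, s) = -5 + k + s (t(k, s) = (k + s) - 5 = -5 + k + s)
F = -432 (F = 4*(-(42 - 6*(-11))) = 4*(-(42 + 66)) = 4*(-1*108) = 4*(-108) = -432)
F - √(t(9, 8) + (-3*8 + (-2 + 6))) = -432 - √((-5 + 9 + 8) + (-3*8 + (-2 + 6))) = -432 - √(12 + (-24 + 4)) = -432 - √(12 - 20) = -432 - √(-8) = -432 - 2*I*√2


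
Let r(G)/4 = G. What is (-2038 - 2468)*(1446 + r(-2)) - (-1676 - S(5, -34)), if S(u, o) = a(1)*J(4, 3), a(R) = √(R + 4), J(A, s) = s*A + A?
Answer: -6477952 + 16*√5 ≈ -6.4779e+6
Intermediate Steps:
r(G) = 4*G
J(A, s) = A + A*s (J(A, s) = A*s + A = A + A*s)
a(R) = √(4 + R)
S(u, o) = 16*√5 (S(u, o) = √(4 + 1)*(4*(1 + 3)) = √5*(4*4) = √5*16 = 16*√5)
(-2038 - 2468)*(1446 + r(-2)) - (-1676 - S(5, -34)) = (-2038 - 2468)*(1446 + 4*(-2)) - (-1676 - 16*√5) = -4506*(1446 - 8) - (-1676 - 16*√5) = -4506*1438 + (1676 + 16*√5) = -6479628 + (1676 + 16*√5) = -6477952 + 16*√5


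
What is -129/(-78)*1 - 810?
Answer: -21017/26 ≈ -808.35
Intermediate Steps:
-129/(-78)*1 - 810 = -129*(-1/78)*1 - 810 = (43/26)*1 - 810 = 43/26 - 810 = -21017/26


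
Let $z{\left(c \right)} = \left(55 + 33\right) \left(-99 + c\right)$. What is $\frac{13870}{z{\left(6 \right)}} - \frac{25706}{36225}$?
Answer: $- \frac{118803109}{49410900} \approx -2.4044$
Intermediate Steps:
$z{\left(c \right)} = -8712 + 88 c$ ($z{\left(c \right)} = 88 \left(-99 + c\right) = -8712 + 88 c$)
$\frac{13870}{z{\left(6 \right)}} - \frac{25706}{36225} = \frac{13870}{-8712 + 88 \cdot 6} - \frac{25706}{36225} = \frac{13870}{-8712 + 528} - \frac{25706}{36225} = \frac{13870}{-8184} - \frac{25706}{36225} = 13870 \left(- \frac{1}{8184}\right) - \frac{25706}{36225} = - \frac{6935}{4092} - \frac{25706}{36225} = - \frac{118803109}{49410900}$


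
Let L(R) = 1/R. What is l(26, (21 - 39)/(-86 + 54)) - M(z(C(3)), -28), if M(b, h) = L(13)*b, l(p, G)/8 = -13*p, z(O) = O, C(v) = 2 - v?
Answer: -35151/13 ≈ -2703.9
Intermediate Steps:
l(p, G) = -104*p (l(p, G) = 8*(-13*p) = -104*p)
M(b, h) = b/13
l(26, (21 - 39)/(-86 + 54)) - M(z(C(3)), -28) = -104*26 - (2 - 1*3)/13 = -2704 - (2 - 3)/13 = -2704 - (-1)/13 = -2704 - 1*(-1/13) = -2704 + 1/13 = -35151/13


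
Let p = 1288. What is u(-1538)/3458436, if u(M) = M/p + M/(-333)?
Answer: 734395/741668517072 ≈ 9.9019e-7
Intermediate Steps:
u(M) = -955*M/428904 (u(M) = M/1288 + M/(-333) = M*(1/1288) + M*(-1/333) = M/1288 - M/333 = -955*M/428904)
u(-1538)/3458436 = -955/428904*(-1538)/3458436 = (734395/214452)*(1/3458436) = 734395/741668517072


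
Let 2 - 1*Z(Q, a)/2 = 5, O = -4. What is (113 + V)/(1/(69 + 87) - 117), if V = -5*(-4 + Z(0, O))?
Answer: -25428/18251 ≈ -1.3932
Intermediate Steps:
Z(Q, a) = -6 (Z(Q, a) = 4 - 2*5 = 4 - 10 = -6)
V = 50 (V = -5*(-4 - 6) = -5*(-10) = 50)
(113 + V)/(1/(69 + 87) - 117) = (113 + 50)/(1/(69 + 87) - 117) = 163/(1/156 - 117) = 163/(-18251/156) = -156/18251*163 = -25428/18251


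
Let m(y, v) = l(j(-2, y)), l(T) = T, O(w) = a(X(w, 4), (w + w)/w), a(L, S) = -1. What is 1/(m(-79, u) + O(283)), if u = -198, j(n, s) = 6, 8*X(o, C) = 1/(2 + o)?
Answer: 1/5 ≈ 0.20000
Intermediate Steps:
X(o, C) = 1/(8*(2 + o))
O(w) = -1
m(y, v) = 6
1/(m(-79, u) + O(283)) = 1/(6 - 1) = 1/5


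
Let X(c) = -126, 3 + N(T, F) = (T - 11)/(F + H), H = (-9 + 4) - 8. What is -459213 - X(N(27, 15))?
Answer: -459087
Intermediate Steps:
H = -13 (H = -5 - 8 = -13)
N(T, F) = -3 + (-11 + T)/(-13 + F) (N(T, F) = -3 + (T - 11)/(F - 13) = -3 + (-11 + T)/(-13 + F))
-459213 - X(N(27, 15)) = -459213 - 1*(-126) = -459213 + 126 = -459087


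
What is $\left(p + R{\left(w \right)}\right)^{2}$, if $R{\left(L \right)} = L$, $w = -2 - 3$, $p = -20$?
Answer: $625$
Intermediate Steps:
$w = -5$ ($w = -2 - 3 = -5$)
$\left(p + R{\left(w \right)}\right)^{2} = \left(-20 - 5\right)^{2} = \left(-25\right)^{2} = 625$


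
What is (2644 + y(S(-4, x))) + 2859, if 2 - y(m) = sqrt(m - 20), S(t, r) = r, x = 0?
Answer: 5505 - 2*I*sqrt(5) ≈ 5505.0 - 4.4721*I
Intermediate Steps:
y(m) = 2 - sqrt(-20 + m) (y(m) = 2 - sqrt(m - 20) = 2 - sqrt(-20 + m))
(2644 + y(S(-4, x))) + 2859 = (2644 + (2 - sqrt(-20 + 0))) + 2859 = (2644 + (2 - sqrt(-20))) + 2859 = (2644 + (2 - 2*I*sqrt(5))) + 2859 = (2646 - 2*I*sqrt(5)) + 2859 = 5505 - 2*I*sqrt(5)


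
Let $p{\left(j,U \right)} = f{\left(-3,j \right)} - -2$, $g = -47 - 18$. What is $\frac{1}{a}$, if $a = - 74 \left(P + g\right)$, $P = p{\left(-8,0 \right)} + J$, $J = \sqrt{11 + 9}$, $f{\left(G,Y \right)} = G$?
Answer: $\frac{33}{160432} + \frac{\sqrt{5}}{160432} \approx 0.00021963$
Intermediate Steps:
$g = -65$ ($g = -47 - 18 = -65$)
$J = 2 \sqrt{5}$ ($J = \sqrt{20} = 2 \sqrt{5} \approx 4.4721$)
$p{\left(j,U \right)} = -1$ ($p{\left(j,U \right)} = -3 - -2 = -3 + 2 = -1$)
$P = -1 + 2 \sqrt{5} \approx 3.4721$
$a = 4884 - 148 \sqrt{5}$ ($a = - 74 \left(\left(-1 + 2 \sqrt{5}\right) - 65\right) = - 74 \left(-66 + 2 \sqrt{5}\right) = 4884 - 148 \sqrt{5} \approx 4553.1$)
$\frac{1}{a} = \frac{1}{4884 - 148 \sqrt{5}}$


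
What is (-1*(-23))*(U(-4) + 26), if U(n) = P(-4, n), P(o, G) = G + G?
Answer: 414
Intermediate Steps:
P(o, G) = 2*G
U(n) = 2*n
(-1*(-23))*(U(-4) + 26) = (-1*(-23))*(2*(-4) + 26) = 23*(-8 + 26) = 23*18 = 414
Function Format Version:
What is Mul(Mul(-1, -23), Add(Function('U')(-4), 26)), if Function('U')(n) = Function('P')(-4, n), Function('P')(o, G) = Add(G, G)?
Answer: 414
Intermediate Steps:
Function('P')(o, G) = Mul(2, G)
Function('U')(n) = Mul(2, n)
Mul(Mul(-1, -23), Add(Function('U')(-4), 26)) = Mul(Mul(-1, -23), Add(Mul(2, -4), 26)) = Mul(23, Add(-8, 26)) = Mul(23, 18) = 414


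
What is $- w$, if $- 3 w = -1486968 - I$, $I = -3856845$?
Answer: $789959$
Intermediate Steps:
$w = -789959$ ($w = - \frac{-1486968 - -3856845}{3} = - \frac{-1486968 + 3856845}{3} = \left(- \frac{1}{3}\right) 2369877 = -789959$)
$- w = \left(-1\right) \left(-789959\right) = 789959$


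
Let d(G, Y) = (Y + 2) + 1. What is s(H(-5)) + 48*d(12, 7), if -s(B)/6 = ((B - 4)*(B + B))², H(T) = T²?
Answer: -6614520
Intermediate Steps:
s(B) = -24*B²*(-4 + B)² (s(B) = -6*(B - 4)²*(B + B)² = -6*4*B²*(-4 + B)² = -24*B²*(-4 + B)²)
d(G, Y) = 3 + Y (d(G, Y) = (2 + Y) + 1 = 3 + Y)
s(H(-5)) + 48*d(12, 7) = -24*((-5)²)²*(-4 + (-5)²)² + 48*(3 + 7) = -24*25²*(-4 + 25)² + 48*10 = -24*625*21² + 480 = -24*625*441 + 480 = -6615000 + 480 = -6614520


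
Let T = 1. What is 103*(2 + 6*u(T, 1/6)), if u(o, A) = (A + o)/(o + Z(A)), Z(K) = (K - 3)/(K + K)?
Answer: 1648/15 ≈ 109.87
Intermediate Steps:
Z(K) = (-3 + K)/(2*K) (Z(K) = (-3 + K)/((2*K)) = (-3 + K)*(1/(2*K)) = (-3 + K)/(2*K))
u(o, A) = (A + o)/(o + (-3 + A)/(2*A))
103*(2 + 6*u(T, 1/6)) = 103*(2 + 6*(2*(1/6 + 1)/(6*(-3 + 1/6 + 2*1/6)))) = 103*(2 + 6*(2*(⅙)*(⅙ + 1)/(-3 + ⅙ + 2*(⅙)*1))) = 103*(2 + 6*(2*(⅙)*(7/6)/(-3 + ⅙ + ⅓))) = 103*(2 + 6*(2*(⅙)*(7/6)/(-5/2))) = 103*(2 + 6*(2*(⅙)*(-⅖)*(7/6))) = 103*(2 + 6*(-7/45)) = 103*(2 - 14/15) = 103*(16/15) = 1648/15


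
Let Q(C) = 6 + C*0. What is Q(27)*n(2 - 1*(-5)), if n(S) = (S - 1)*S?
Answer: 252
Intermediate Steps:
Q(C) = 6 (Q(C) = 6 + 0 = 6)
n(S) = S*(-1 + S) (n(S) = (-1 + S)*S = S*(-1 + S))
Q(27)*n(2 - 1*(-5)) = 6*((2 - 1*(-5))*(-1 + (2 - 1*(-5)))) = 6*((2 + 5)*(-1 + (2 + 5))) = 6*(7*(-1 + 7)) = 6*(7*6) = 6*42 = 252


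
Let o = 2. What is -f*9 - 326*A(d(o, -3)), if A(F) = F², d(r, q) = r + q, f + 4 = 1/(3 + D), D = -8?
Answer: -1441/5 ≈ -288.20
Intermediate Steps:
f = -21/5 (f = -4 + 1/(3 - 8) = -4 + 1/(-5) = -4 - ⅕ = -21/5 ≈ -4.2000)
d(r, q) = q + r
-f*9 - 326*A(d(o, -3)) = -1*(-21/5)*9 - 326*(-3 + 2)² = (21/5)*9 - 326*(-1)² = 189/5 - 326*1 = 189/5 - 326 = -1441/5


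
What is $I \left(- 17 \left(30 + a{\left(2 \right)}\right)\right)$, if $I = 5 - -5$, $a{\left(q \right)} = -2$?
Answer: $-4760$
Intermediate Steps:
$I = 10$ ($I = 5 + 5 = 10$)
$I \left(- 17 \left(30 + a{\left(2 \right)}\right)\right) = 10 \left(- 17 \left(30 - 2\right)\right) = 10 \left(\left(-17\right) 28\right) = 10 \left(-476\right) = -4760$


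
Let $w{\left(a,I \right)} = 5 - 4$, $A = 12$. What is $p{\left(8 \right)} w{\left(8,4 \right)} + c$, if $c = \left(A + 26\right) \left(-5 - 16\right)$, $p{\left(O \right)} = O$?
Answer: $-790$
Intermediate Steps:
$c = -798$ ($c = \left(12 + 26\right) \left(-5 - 16\right) = 38 \left(-21\right) = -798$)
$w{\left(a,I \right)} = 1$ ($w{\left(a,I \right)} = 5 - 4 = 1$)
$p{\left(8 \right)} w{\left(8,4 \right)} + c = 8 \cdot 1 - 798 = 8 - 798 = -790$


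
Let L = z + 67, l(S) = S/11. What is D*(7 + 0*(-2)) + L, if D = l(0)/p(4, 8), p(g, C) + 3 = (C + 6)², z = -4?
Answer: 63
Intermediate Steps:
p(g, C) = -3 + (6 + C)² (p(g, C) = -3 + (C + 6)² = -3 + (6 + C)²)
l(S) = S/11 (l(S) = S*(1/11) = S/11)
L = 63 (L = -4 + 67 = 63)
D = 0 (D = ((1/11)*0)/(-3 + (6 + 8)²) = 0/(-3 + 14²) = 0/(-3 + 196) = 0/193 = 0*(1/193) = 0)
D*(7 + 0*(-2)) + L = 0*(7 + 0*(-2)) + 63 = 0*(7 + 0) + 63 = 0*7 + 63 = 0 + 63 = 63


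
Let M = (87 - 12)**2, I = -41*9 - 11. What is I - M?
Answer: -6005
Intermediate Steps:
I = -380 (I = -369 - 11 = -380)
M = 5625 (M = 75**2 = 5625)
I - M = -380 - 1*5625 = -380 - 5625 = -6005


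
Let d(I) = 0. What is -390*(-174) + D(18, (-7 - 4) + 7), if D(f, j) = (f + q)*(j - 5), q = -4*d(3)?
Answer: 67698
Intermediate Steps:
q = 0 (q = -4*0 = 0)
D(f, j) = f*(-5 + j) (D(f, j) = (f + 0)*(j - 5) = f*(-5 + j))
-390*(-174) + D(18, (-7 - 4) + 7) = -390*(-174) + 18*(-5 + ((-7 - 4) + 7)) = 67860 + 18*(-5 + (-11 + 7)) = 67860 + 18*(-5 - 4) = 67860 + 18*(-9) = 67860 - 162 = 67698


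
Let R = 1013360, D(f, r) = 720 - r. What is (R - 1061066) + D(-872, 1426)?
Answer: -48412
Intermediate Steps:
(R - 1061066) + D(-872, 1426) = (1013360 - 1061066) + (720 - 1*1426) = -47706 + (720 - 1426) = -47706 - 706 = -48412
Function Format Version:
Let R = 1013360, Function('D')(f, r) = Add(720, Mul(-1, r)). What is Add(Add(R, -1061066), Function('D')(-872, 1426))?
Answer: -48412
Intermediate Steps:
Add(Add(R, -1061066), Function('D')(-872, 1426)) = Add(Add(1013360, -1061066), Add(720, Mul(-1, 1426))) = Add(-47706, Add(720, -1426)) = Add(-47706, -706) = -48412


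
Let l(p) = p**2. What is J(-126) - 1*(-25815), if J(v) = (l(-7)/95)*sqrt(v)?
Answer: 25815 + 147*I*sqrt(14)/95 ≈ 25815.0 + 5.7897*I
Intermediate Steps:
J(v) = 49*sqrt(v)/95 (J(v) = ((-7)**2/95)*sqrt(v) = (49*(1/95))*sqrt(v) = 49*sqrt(v)/95)
J(-126) - 1*(-25815) = 49*sqrt(-126)/95 - 1*(-25815) = 49*(3*I*sqrt(14))/95 + 25815 = 147*I*sqrt(14)/95 + 25815 = 25815 + 147*I*sqrt(14)/95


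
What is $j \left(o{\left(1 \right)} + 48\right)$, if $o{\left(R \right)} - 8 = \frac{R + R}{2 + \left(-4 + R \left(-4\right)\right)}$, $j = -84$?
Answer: $-4676$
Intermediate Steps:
$o{\left(R \right)} = 8 + \frac{2 R}{-2 - 4 R}$ ($o{\left(R \right)} = 8 + \frac{R + R}{2 + \left(-4 + R \left(-4\right)\right)} = 8 + \frac{2 R}{2 - \left(4 + 4 R\right)} = 8 + \frac{2 R}{-2 - 4 R}$)
$j \left(o{\left(1 \right)} + 48\right) = - 84 \left(\frac{8 + 15 \cdot 1}{1 + 2 \cdot 1} + 48\right) = - 84 \left(\frac{8 + 15}{1 + 2} + 48\right) = - 84 \left(\frac{1}{3} \cdot 23 + 48\right) = - 84 \left(\frac{23}{3} + 48\right) = \left(-84\right) \frac{167}{3} = -4676$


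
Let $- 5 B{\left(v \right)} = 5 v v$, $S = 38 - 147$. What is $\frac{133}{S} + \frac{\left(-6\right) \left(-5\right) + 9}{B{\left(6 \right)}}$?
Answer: $- \frac{3013}{1308} \approx -2.3035$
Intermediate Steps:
$S = -109$ ($S = 38 - 147 = -109$)
$B{\left(v \right)} = - v^{2}$ ($B{\left(v \right)} = - \frac{5 v v}{5} = - \frac{5 v^{2}}{5} = - v^{2}$)
$\frac{133}{S} + \frac{\left(-6\right) \left(-5\right) + 9}{B{\left(6 \right)}} = \frac{133}{-109} + \frac{\left(-6\right) \left(-5\right) + 9}{\left(-1\right) 6^{2}} = 133 \left(- \frac{1}{109}\right) + \frac{30 + 9}{\left(-1\right) 36} = - \frac{133}{109} + \frac{39}{-36} = - \frac{133}{109} + 39 \left(- \frac{1}{36}\right) = - \frac{133}{109} - \frac{13}{12} = - \frac{3013}{1308}$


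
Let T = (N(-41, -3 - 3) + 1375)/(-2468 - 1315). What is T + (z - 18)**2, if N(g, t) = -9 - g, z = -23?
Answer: 2119272/1261 ≈ 1680.6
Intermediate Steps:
T = -469/1261 (T = ((-9 - 1*(-41)) + 1375)/(-2468 - 1315) = ((-9 + 41) + 1375)/(-3783) = (32 + 1375)*(-1/3783) = 1407*(-1/3783) = -469/1261 ≈ -0.37193)
T + (z - 18)**2 = -469/1261 + (-23 - 18)**2 = -469/1261 + (-41)**2 = -469/1261 + 1681 = 2119272/1261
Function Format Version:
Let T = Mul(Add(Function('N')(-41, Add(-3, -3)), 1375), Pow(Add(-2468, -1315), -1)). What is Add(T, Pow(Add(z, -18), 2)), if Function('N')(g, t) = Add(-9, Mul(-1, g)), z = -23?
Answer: Rational(2119272, 1261) ≈ 1680.6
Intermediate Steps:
T = Rational(-469, 1261) (T = Mul(Add(Add(-9, Mul(-1, -41)), 1375), Pow(Add(-2468, -1315), -1)) = Mul(Add(Add(-9, 41), 1375), Pow(-3783, -1)) = Mul(Add(32, 1375), Rational(-1, 3783)) = Mul(1407, Rational(-1, 3783)) = Rational(-469, 1261) ≈ -0.37193)
Add(T, Pow(Add(z, -18), 2)) = Add(Rational(-469, 1261), Pow(Add(-23, -18), 2)) = Add(Rational(-469, 1261), Pow(-41, 2)) = Add(Rational(-469, 1261), 1681) = Rational(2119272, 1261)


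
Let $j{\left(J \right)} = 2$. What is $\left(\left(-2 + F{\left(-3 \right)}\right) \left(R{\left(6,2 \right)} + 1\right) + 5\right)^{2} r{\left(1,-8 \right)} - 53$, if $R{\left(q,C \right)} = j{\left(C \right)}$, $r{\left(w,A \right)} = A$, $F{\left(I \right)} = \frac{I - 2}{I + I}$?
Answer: $-71$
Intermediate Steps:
$F{\left(I \right)} = \frac{-2 + I}{2 I}$
$R{\left(q,C \right)} = 2$
$\left(\left(-2 + F{\left(-3 \right)}\right) \left(R{\left(6,2 \right)} + 1\right) + 5\right)^{2} r{\left(1,-8 \right)} - 53 = \left(\left(-2 + \frac{-2 - 3}{2 \left(-3\right)}\right) \left(2 + 1\right) + 5\right)^{2} \left(-8\right) - 53 = \left(\left(-2 + \frac{1}{2} \left(- \frac{1}{3}\right) \left(-5\right)\right) 3 + 5\right)^{2} \left(-8\right) - 53 = \left(\left(-2 + \frac{5}{6}\right) 3 + 5\right)^{2} \left(-8\right) - 53 = \left(\left(- \frac{7}{6}\right) 3 + 5\right)^{2} \left(-8\right) - 53 = \left(- \frac{7}{2} + 5\right)^{2} \left(-8\right) - 53 = \left(\frac{3}{2}\right)^{2} \left(-8\right) - 53 = \frac{9}{4} \left(-8\right) - 53 = -18 - 53 = -71$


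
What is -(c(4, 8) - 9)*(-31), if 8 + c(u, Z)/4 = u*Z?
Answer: 2697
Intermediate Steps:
c(u, Z) = -32 + 4*Z*u (c(u, Z) = -32 + 4*(u*Z) = -32 + 4*(Z*u) = -32 + 4*Z*u)
-(c(4, 8) - 9)*(-31) = -((-32 + 4*8*4) - 9)*(-31) = -((-32 + 128) - 9)*(-31) = -(96 - 9)*(-31) = -87*(-31) = -1*(-2697) = 2697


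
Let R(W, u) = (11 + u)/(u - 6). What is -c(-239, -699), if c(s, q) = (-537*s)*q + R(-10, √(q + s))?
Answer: 43689625223/487 + 17*I*√938/974 ≈ 8.9712e+7 + 0.53455*I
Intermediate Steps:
R(W, u) = (11 + u)/(-6 + u)
c(s, q) = (11 + √(q + s))/(-6 + √(q + s)) - 537*q*s (c(s, q) = (-537*s)*q + (11 + √(q + s))/(-6 + √(q + s)) = -537*q*s + (11 + √(q + s))/(-6 + √(q + s)) = (11 + √(q + s))/(-6 + √(q + s)) - 537*q*s)
-c(-239, -699) = -(11 + √(-699 - 239) - 537*(-699)*(-239)*(-6 + √(-699 - 239)))/(-6 + √(-699 - 239)) = -(11 + √(-938) - 537*(-699)*(-239)*(-6 + √(-938)))/(-6 + √(-938)) = -(11 + I*√938 - 537*(-699)*(-239)*(-6 + I*√938))/(-6 + I*√938) = -(11 + I*√938 + (538270542 - 89711757*I*√938))/(-6 + I*√938) = -(538270553 - 89711756*I*√938)/(-6 + I*√938)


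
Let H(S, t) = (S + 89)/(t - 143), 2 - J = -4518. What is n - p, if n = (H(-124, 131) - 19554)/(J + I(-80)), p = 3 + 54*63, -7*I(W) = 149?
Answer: -1288364551/377892 ≈ -3409.3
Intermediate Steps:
J = 4520 (J = 2 - 1*(-4518) = 2 + 4518 = 4520)
I(W) = -149/7 (I(W) = -1/7*149 = -149/7)
p = 3405 (p = 3 + 3402 = 3405)
H(S, t) = (89 + S)/(-143 + t)
n = -1642291/377892 (n = ((89 - 124)/(-143 + 131) - 19554)/(4520 - 149/7) = (-35/(-12) - 19554)/(31491/7) = (-1/12*(-35) - 19554)*(7/31491) = (35/12 - 19554)*(7/31491) = -234613/12*7/31491 = -1642291/377892 ≈ -4.3459)
n - p = -1642291/377892 - 1*3405 = -1642291/377892 - 3405 = -1288364551/377892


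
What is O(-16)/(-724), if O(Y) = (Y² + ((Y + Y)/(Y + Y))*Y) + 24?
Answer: -66/181 ≈ -0.36464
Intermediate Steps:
O(Y) = 24 + Y + Y² (O(Y) = (Y² + ((2*Y)/((2*Y)))*Y) + 24 = (Y² + ((2*Y)*(1/(2*Y)))*Y) + 24 = (Y² + 1*Y) + 24 = (Y² + Y) + 24 = (Y + Y²) + 24 = 24 + Y + Y²)
O(-16)/(-724) = (24 - 16 + (-16)²)/(-724) = (24 - 16 + 256)*(-1/724) = 264*(-1/724) = -66/181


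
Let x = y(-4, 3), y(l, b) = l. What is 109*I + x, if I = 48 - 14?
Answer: 3702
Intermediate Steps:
I = 34
x = -4
109*I + x = 109*34 - 4 = 3706 - 4 = 3702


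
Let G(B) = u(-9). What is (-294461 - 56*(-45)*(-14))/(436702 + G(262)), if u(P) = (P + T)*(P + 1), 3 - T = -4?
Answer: -329741/436718 ≈ -0.75504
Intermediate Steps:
T = 7 (T = 3 - 1*(-4) = 3 + 4 = 7)
u(P) = (1 + P)*(7 + P) (u(P) = (P + 7)*(P + 1) = (7 + P)*(1 + P) = (1 + P)*(7 + P))
G(B) = 16 (G(B) = 7 + (-9)**2 + 8*(-9) = 7 + 81 - 72 = 16)
(-294461 - 56*(-45)*(-14))/(436702 + G(262)) = (-294461 - 56*(-45)*(-14))/(436702 + 16) = (-294461 + 2520*(-14))/436718 = (-294461 - 35280)*(1/436718) = -329741*1/436718 = -329741/436718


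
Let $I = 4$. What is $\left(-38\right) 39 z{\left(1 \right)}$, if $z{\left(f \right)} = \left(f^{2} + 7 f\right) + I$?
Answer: $-17784$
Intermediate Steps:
$z{\left(f \right)} = 4 + f^{2} + 7 f$ ($z{\left(f \right)} = \left(f^{2} + 7 f\right) + 4 = 4 + f^{2} + 7 f$)
$\left(-38\right) 39 z{\left(1 \right)} = \left(-38\right) 39 \left(4 + 1^{2} + 7 \cdot 1\right) = - 1482 \left(4 + 1 + 7\right) = \left(-1482\right) 12 = -17784$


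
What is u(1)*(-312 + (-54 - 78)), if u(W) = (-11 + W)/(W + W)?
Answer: 2220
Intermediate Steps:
u(W) = (-11 + W)/(2*W) (u(W) = (-11 + W)/((2*W)) = (-11 + W)*(1/(2*W)) = (-11 + W)/(2*W))
u(1)*(-312 + (-54 - 78)) = ((½)*(-11 + 1)/1)*(-312 + (-54 - 78)) = ((½)*1*(-10))*(-312 - 132) = -5*(-444) = 2220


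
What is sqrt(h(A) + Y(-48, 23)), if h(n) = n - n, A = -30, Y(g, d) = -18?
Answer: 3*I*sqrt(2) ≈ 4.2426*I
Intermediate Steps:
h(n) = 0
sqrt(h(A) + Y(-48, 23)) = sqrt(0 - 18) = sqrt(-18) = 3*I*sqrt(2)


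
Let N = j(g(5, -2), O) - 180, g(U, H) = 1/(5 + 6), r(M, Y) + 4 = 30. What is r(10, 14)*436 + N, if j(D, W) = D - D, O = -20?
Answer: 11156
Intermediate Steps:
r(M, Y) = 26 (r(M, Y) = -4 + 30 = 26)
g(U, H) = 1/11
j(D, W) = 0
N = -180 (N = 0 - 180 = -180)
r(10, 14)*436 + N = 26*436 - 180 = 11336 - 180 = 11156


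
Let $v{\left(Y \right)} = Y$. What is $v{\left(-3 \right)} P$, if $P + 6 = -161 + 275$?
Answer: $-324$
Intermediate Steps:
$P = 108$ ($P = -6 + \left(-161 + 275\right) = -6 + 114 = 108$)
$v{\left(-3 \right)} P = \left(-3\right) 108 = -324$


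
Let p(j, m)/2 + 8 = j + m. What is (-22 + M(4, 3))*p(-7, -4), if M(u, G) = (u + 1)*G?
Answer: 266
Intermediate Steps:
p(j, m) = -16 + 2*j + 2*m (p(j, m) = -16 + 2*(j + m) = -16 + (2*j + 2*m) = -16 + 2*j + 2*m)
M(u, G) = G*(1 + u) (M(u, G) = (1 + u)*G = G*(1 + u))
(-22 + M(4, 3))*p(-7, -4) = (-22 + 3*(1 + 4))*(-16 + 2*(-7) + 2*(-4)) = (-22 + 3*5)*(-16 - 14 - 8) = (-22 + 15)*(-38) = -7*(-38) = 266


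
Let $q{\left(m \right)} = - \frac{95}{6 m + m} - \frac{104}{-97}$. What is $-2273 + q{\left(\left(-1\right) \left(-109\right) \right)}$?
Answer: $- \frac{168156866}{74011} \approx -2272.1$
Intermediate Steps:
$q{\left(m \right)} = \frac{104}{97} - \frac{95}{7 m}$ ($q{\left(m \right)} = - \frac{95}{7 m} - - \frac{104}{97} = - 95 \frac{1}{7 m} + \frac{104}{97} = - \frac{95}{7 m} + \frac{104}{97} = \frac{104}{97} - \frac{95}{7 m}$)
$-2273 + q{\left(\left(-1\right) \left(-109\right) \right)} = -2273 + \frac{-9215 + 728 \left(\left(-1\right) \left(-109\right)\right)}{679 \left(\left(-1\right) \left(-109\right)\right)} = -2273 + \frac{-9215 + 728 \cdot 109}{679 \cdot 109} = -2273 + \frac{1}{679} \cdot \frac{1}{109} \left(-9215 + 79352\right) = -2273 + \frac{1}{679} \cdot \frac{1}{109} \cdot 70137 = -2273 + \frac{70137}{74011} = - \frac{168156866}{74011}$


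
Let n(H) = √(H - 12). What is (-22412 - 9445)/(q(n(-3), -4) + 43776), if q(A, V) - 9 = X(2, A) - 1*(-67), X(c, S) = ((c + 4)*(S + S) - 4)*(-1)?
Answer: -87320037/120209431 - 95571*I*√15/480837724 ≈ -0.7264 - 0.00076979*I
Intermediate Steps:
n(H) = √(-12 + H)
X(c, S) = 4 - 2*S*(4 + c) (X(c, S) = ((4 + c)*(2*S) - 4)*(-1) = (2*S*(4 + c) - 4)*(-1) = (-4 + 2*S*(4 + c))*(-1) = 4 - 2*S*(4 + c))
q(A, V) = 80 - 12*A (q(A, V) = 9 + ((4 - 8*A - 2*A*2) - 1*(-67)) = 9 + ((4 - 8*A - 4*A) + 67) = 9 + ((4 - 12*A) + 67) = 9 + (71 - 12*A) = 80 - 12*A)
(-22412 - 9445)/(q(n(-3), -4) + 43776) = (-22412 - 9445)/((80 - 12*√(-12 - 3)) + 43776) = -31857/((80 - 12*I*√15) + 43776) = -31857/(43856 - 12*I*√15)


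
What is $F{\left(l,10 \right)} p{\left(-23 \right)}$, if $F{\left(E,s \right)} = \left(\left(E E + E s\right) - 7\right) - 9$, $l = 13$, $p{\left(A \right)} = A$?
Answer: $-6509$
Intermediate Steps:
$F{\left(E,s \right)} = -16 + E^{2} + E s$ ($F{\left(E,s \right)} = \left(\left(E^{2} + E s\right) - 7\right) - 9 = \left(-7 + E^{2} + E s\right) - 9 = -16 + E^{2} + E s$)
$F{\left(l,10 \right)} p{\left(-23 \right)} = \left(-16 + 13^{2} + 13 \cdot 10\right) \left(-23\right) = \left(-16 + 169 + 130\right) \left(-23\right) = 283 \left(-23\right) = -6509$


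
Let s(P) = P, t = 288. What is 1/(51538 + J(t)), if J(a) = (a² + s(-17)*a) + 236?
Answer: 1/129822 ≈ 7.7029e-6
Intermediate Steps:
J(a) = 236 + a² - 17*a (J(a) = (a² - 17*a) + 236 = 236 + a² - 17*a)
1/(51538 + J(t)) = 1/(51538 + (236 + 288² - 17*288)) = 1/(51538 + (236 + 82944 - 4896)) = 1/(51538 + 78284) = 1/129822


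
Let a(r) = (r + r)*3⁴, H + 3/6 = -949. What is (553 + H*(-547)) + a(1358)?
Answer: 1479851/2 ≈ 7.3993e+5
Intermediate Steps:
H = -1899/2 (H = -½ - 949 = -1899/2 ≈ -949.50)
a(r) = 162*r (a(r) = (2*r)*81 = 162*r)
(553 + H*(-547)) + a(1358) = (553 - 1899/2*(-547)) + 162*1358 = (553 + 1038753/2) + 219996 = 1039859/2 + 219996 = 1479851/2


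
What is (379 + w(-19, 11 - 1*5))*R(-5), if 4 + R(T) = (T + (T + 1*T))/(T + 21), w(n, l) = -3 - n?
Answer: -31205/16 ≈ -1950.3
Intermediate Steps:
R(T) = -4 + 3*T/(21 + T) (R(T) = -4 + (T + (T + 1*T))/(T + 21) = -4 + (T + (T + T))/(21 + T) = -4 + (T + 2*T)/(21 + T) = -4 + (3*T)/(21 + T) = -4 + 3*T/(21 + T))
(379 + w(-19, 11 - 1*5))*R(-5) = (379 + (-3 - 1*(-19)))*((-84 - 1*(-5))/(21 - 5)) = (379 + (-3 + 19))*((-84 + 5)/16) = (379 + 16)*((1/16)*(-79)) = 395*(-79/16) = -31205/16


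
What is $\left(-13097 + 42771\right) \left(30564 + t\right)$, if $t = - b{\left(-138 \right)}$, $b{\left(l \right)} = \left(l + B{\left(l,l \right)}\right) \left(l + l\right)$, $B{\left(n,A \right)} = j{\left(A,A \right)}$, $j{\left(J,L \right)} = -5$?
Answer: $-264217296$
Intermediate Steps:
$B{\left(n,A \right)} = -5$
$b{\left(l \right)} = 2 l \left(-5 + l\right)$ ($b{\left(l \right)} = \left(l - 5\right) \left(l + l\right) = \left(-5 + l\right) 2 l = 2 l \left(-5 + l\right)$)
$t = -39468$ ($t = - 2 \left(-138\right) \left(-5 - 138\right) = - 2 \left(-138\right) \left(-143\right) = \left(-1\right) 39468 = -39468$)
$\left(-13097 + 42771\right) \left(30564 + t\right) = \left(-13097 + 42771\right) \left(30564 - 39468\right) = 29674 \left(-8904\right) = -264217296$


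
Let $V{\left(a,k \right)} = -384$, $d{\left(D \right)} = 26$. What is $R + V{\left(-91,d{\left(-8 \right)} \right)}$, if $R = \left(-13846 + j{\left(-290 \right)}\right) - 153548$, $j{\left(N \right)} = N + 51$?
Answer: $-168017$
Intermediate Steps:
$j{\left(N \right)} = 51 + N$
$R = -167633$ ($R = \left(-13846 + \left(51 - 290\right)\right) - 153548 = \left(-13846 - 239\right) - 153548 = -14085 - 153548 = -167633$)
$R + V{\left(-91,d{\left(-8 \right)} \right)} = -167633 - 384 = -168017$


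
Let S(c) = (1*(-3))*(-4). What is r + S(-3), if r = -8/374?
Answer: 2240/187 ≈ 11.979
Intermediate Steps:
S(c) = 12 (S(c) = -3*(-4) = 12)
r = -4/187 (r = -8*1/374 = -4/187 ≈ -0.021390)
r + S(-3) = -4/187 + 12 = 2240/187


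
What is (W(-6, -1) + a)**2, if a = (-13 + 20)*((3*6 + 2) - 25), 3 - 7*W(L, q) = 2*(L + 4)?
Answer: 1156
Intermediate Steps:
W(L, q) = -5/7 - 2*L/7 (W(L, q) = 3/7 - 2*(L + 4)/7 = 3/7 - 2*(4 + L)/7 = 3/7 - (8 + 2*L)/7 = 3/7 + (-8/7 - 2*L/7) = -5/7 - 2*L/7)
a = -35 (a = 7*((18 + 2) - 25) = 7*(20 - 25) = 7*(-5) = -35)
(W(-6, -1) + a)**2 = ((-5/7 - 2/7*(-6)) - 35)**2 = ((-5/7 + 12/7) - 35)**2 = (1 - 35)**2 = (-34)**2 = 1156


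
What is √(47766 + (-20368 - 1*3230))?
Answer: 2*√6042 ≈ 155.46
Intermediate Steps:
√(47766 + (-20368 - 1*3230)) = √(47766 + (-20368 - 3230)) = √(47766 - 23598) = √24168 = 2*√6042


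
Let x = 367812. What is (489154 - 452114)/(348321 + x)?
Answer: 37040/716133 ≈ 0.051722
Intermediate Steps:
(489154 - 452114)/(348321 + x) = (489154 - 452114)/(348321 + 367812) = 37040/716133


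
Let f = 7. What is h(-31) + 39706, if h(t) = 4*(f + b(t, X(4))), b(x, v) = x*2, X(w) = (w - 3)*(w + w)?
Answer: 39486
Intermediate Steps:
X(w) = 2*w*(-3 + w) (X(w) = (-3 + w)*(2*w) = 2*w*(-3 + w))
b(x, v) = 2*x
h(t) = 28 + 8*t (h(t) = 4*(7 + 2*t) = 28 + 8*t)
h(-31) + 39706 = (28 + 8*(-31)) + 39706 = (28 - 248) + 39706 = -220 + 39706 = 39486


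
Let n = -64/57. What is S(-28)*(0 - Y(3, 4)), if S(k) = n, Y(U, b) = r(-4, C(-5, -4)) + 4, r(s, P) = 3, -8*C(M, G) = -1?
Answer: 448/57 ≈ 7.8596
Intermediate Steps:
C(M, G) = ⅛ (C(M, G) = -⅛*(-1) = ⅛)
Y(U, b) = 7 (Y(U, b) = 3 + 4 = 7)
n = -64/57 (n = -64*1/57 = -64/57 ≈ -1.1228)
S(k) = -64/57
S(-28)*(0 - Y(3, 4)) = -64*(0 - 1*7)/57 = -64*(0 - 7)/57 = -64/57*(-7) = 448/57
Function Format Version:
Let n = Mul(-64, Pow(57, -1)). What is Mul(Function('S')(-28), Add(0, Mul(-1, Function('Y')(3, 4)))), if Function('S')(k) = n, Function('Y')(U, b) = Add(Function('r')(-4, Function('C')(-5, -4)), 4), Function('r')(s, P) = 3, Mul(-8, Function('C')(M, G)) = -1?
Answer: Rational(448, 57) ≈ 7.8596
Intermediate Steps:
Function('C')(M, G) = Rational(1, 8) (Function('C')(M, G) = Mul(Rational(-1, 8), -1) = Rational(1, 8))
Function('Y')(U, b) = 7 (Function('Y')(U, b) = Add(3, 4) = 7)
n = Rational(-64, 57) (n = Mul(-64, Rational(1, 57)) = Rational(-64, 57) ≈ -1.1228)
Function('S')(k) = Rational(-64, 57)
Mul(Function('S')(-28), Add(0, Mul(-1, Function('Y')(3, 4)))) = Mul(Rational(-64, 57), Add(0, Mul(-1, 7))) = Mul(Rational(-64, 57), Add(0, -7)) = Mul(Rational(-64, 57), -7) = Rational(448, 57)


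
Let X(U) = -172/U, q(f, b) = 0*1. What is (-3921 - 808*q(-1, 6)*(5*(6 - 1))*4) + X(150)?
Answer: -294161/75 ≈ -3922.1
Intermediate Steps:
q(f, b) = 0
(-3921 - 808*q(-1, 6)*(5*(6 - 1))*4) + X(150) = (-3921 - 808*0*(5*(6 - 1))*4) - 172/150 = (-3921 - 808*0*(5*5)*4) - 172*1/150 = (-3921 - 808*0*25*4) - 86/75 = (-3921 - 0*4) - 86/75 = (-3921 - 808*0) - 86/75 = (-3921 + 0) - 86/75 = -3921 - 86/75 = -294161/75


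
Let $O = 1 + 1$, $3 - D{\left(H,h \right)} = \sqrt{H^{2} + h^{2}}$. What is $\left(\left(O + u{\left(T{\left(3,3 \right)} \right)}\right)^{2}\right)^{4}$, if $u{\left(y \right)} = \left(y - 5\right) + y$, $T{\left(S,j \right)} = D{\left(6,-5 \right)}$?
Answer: $7547841073 - 883998192 \sqrt{61} \approx 6.4359 \cdot 10^{8}$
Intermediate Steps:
$D{\left(H,h \right)} = 3 - \sqrt{H^{2} + h^{2}}$
$O = 2$
$T{\left(S,j \right)} = 3 - \sqrt{61}$ ($T{\left(S,j \right)} = 3 - \sqrt{6^{2} + \left(-5\right)^{2}} = 3 - \sqrt{36 + 25} = 3 - \sqrt{61}$)
$u{\left(y \right)} = -5 + 2 y$ ($u{\left(y \right)} = \left(-5 + y\right) + y = -5 + 2 y$)
$\left(\left(O + u{\left(T{\left(3,3 \right)} \right)}\right)^{2}\right)^{4} = \left(\left(2 + \left(-5 + 2 \left(3 - \sqrt{61}\right)\right)\right)^{2}\right)^{4} = \left(\left(2 + \left(-5 + \left(6 - 2 \sqrt{61}\right)\right)\right)^{2}\right)^{4} = \left(\left(2 + \left(1 - 2 \sqrt{61}\right)\right)^{2}\right)^{4} = \left(\left(3 - 2 \sqrt{61}\right)^{2}\right)^{4} = \left(3 - 2 \sqrt{61}\right)^{8}$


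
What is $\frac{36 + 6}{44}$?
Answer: $\frac{21}{22} \approx 0.95455$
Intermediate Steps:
$\frac{36 + 6}{44} = \frac{1}{44} \cdot 42 = \frac{21}{22}$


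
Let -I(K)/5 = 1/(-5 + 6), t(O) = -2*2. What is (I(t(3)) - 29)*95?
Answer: -3230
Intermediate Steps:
t(O) = -4
I(K) = -5 (I(K) = -5/(-5 + 6) = -5/1 = -5*1 = -5)
(I(t(3)) - 29)*95 = (-5 - 29)*95 = -34*95 = -3230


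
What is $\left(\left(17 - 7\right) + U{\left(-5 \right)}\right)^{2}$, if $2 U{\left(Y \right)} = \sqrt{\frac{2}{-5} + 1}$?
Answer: $\frac{\left(100 + \sqrt{15}\right)^{2}}{100} \approx 107.9$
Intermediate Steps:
$U{\left(Y \right)} = \frac{\sqrt{15}}{10}$ ($U{\left(Y \right)} = \frac{\sqrt{\frac{2}{-5} + 1}}{2} = \frac{\sqrt{2 \left(- \frac{1}{5}\right) + 1}}{2} = \frac{\sqrt{- \frac{2}{5} + 1}}{2} = \frac{\sqrt{\frac{3}{5}}}{2} = \frac{\frac{1}{5} \sqrt{15}}{2} = \frac{\sqrt{15}}{10}$)
$\left(\left(17 - 7\right) + U{\left(-5 \right)}\right)^{2} = \left(\left(17 - 7\right) + \frac{\sqrt{15}}{10}\right)^{2} = \left(10 + \frac{\sqrt{15}}{10}\right)^{2}$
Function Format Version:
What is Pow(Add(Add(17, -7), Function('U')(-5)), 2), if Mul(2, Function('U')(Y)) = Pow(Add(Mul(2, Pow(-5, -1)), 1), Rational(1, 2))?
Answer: Mul(Rational(1, 100), Pow(Add(100, Pow(15, Rational(1, 2))), 2)) ≈ 107.90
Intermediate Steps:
Function('U')(Y) = Mul(Rational(1, 10), Pow(15, Rational(1, 2))) (Function('U')(Y) = Mul(Rational(1, 2), Pow(Add(Mul(2, Pow(-5, -1)), 1), Rational(1, 2))) = Mul(Rational(1, 2), Pow(Add(Mul(2, Rational(-1, 5)), 1), Rational(1, 2))) = Mul(Rational(1, 2), Pow(Add(Rational(-2, 5), 1), Rational(1, 2))) = Mul(Rational(1, 2), Pow(Rational(3, 5), Rational(1, 2))) = Mul(Rational(1, 2), Mul(Rational(1, 5), Pow(15, Rational(1, 2)))) = Mul(Rational(1, 10), Pow(15, Rational(1, 2))))
Pow(Add(Add(17, -7), Function('U')(-5)), 2) = Pow(Add(Add(17, -7), Mul(Rational(1, 10), Pow(15, Rational(1, 2)))), 2) = Pow(Add(10, Mul(Rational(1, 10), Pow(15, Rational(1, 2)))), 2)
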